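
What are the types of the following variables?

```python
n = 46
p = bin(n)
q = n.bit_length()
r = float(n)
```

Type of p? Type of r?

bin() returns str; float() returns float

str, float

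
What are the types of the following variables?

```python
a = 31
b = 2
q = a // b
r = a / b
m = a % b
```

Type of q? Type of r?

int // int returns int; int / int returns float

int, float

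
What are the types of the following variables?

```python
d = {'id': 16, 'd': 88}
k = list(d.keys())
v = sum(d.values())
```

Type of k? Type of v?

list(...) returns list; sum of int values returns int

list, int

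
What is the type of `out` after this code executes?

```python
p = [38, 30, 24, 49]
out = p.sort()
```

list.sort() returns None (sorts in place)

NoneType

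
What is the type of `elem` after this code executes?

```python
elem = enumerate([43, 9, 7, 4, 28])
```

enumerate() returns an enumerate iterator object

enumerate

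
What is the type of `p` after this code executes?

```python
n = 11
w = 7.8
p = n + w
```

int + float returns float (11 + 7.8 = 18.8)

float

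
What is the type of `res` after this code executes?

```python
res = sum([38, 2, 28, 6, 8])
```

sum() of ints returns int

int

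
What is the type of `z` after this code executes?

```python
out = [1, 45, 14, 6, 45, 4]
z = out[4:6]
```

Slicing a list always returns a list

list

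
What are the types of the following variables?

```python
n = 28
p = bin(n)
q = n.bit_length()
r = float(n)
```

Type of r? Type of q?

float() returns float; int.bit_length() returns int

float, int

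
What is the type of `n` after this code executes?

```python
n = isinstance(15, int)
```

isinstance() returns bool

bool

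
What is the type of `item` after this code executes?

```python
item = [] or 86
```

'or' returns first truthy value (86, which is int)

int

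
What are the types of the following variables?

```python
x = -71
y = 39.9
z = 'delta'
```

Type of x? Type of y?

x is int; y is float

int, float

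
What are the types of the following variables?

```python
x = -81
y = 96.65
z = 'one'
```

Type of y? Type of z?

y is float; z is str

float, str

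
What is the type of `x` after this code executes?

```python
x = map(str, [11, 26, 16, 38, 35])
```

map() returns a map iterator object

map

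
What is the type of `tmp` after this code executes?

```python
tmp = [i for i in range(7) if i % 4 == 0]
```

A list comprehension [...] produces a list

list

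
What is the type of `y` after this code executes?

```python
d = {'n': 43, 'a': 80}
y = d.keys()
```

.keys() returns a dict_keys view object

dict_keys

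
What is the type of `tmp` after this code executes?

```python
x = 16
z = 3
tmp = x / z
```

int / int always returns float in Python 3 (16 / 3 = 5.33333)

float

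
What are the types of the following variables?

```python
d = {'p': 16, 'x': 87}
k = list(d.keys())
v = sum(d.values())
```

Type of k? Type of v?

list(...) returns list; sum of int values returns int

list, int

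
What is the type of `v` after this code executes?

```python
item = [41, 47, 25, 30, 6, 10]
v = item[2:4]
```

Slicing a list always returns a list

list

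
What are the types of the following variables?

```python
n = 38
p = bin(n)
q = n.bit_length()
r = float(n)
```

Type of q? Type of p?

int.bit_length() returns int; bin() returns str

int, str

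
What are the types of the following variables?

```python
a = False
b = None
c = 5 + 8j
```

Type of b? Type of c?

b is NoneType; c is complex

NoneType, complex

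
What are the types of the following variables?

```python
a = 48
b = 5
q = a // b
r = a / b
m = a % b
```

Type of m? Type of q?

int % int returns int; int // int returns int

int, int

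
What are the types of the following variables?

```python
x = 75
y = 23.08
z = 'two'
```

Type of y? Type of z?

y is float; z is str

float, str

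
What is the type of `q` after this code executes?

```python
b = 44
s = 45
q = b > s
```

Comparison operators return bool

bool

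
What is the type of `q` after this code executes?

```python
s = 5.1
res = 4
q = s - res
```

float - int returns float (5.1 - 4 = 1.1)

float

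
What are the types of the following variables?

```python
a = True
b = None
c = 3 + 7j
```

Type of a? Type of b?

a is bool; b is NoneType

bool, NoneType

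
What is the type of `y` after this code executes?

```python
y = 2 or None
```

'or' returns first truthy value (2, int)

int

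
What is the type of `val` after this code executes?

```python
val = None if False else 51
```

Ternary: condition is False, else branch (51) taken → int

int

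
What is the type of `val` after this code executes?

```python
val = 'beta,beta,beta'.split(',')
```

str.split() returns list

list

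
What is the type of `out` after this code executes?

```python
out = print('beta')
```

print() returns None

NoneType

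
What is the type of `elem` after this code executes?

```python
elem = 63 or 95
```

'or' returns the first truthy value (63, which is int)

int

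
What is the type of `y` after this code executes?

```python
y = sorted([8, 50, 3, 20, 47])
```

sorted() always returns list

list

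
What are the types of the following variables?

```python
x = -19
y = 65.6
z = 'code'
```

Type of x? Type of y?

x is int; y is float

int, float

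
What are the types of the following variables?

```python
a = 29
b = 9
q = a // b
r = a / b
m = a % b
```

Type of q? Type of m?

int // int returns int; int % int returns int

int, int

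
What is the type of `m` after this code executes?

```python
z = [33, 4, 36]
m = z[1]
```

Indexing a list of ints returns int (z[1] = 4)

int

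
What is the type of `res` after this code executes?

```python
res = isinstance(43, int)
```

isinstance() returns bool

bool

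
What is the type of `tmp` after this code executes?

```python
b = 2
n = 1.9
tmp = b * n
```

int * float returns float (2 * 1.9 = 3.8)

float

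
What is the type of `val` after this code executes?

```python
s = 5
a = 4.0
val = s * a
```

int * float returns float (5 * 4.0 = 20.0)

float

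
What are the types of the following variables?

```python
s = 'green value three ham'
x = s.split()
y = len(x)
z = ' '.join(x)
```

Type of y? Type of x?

len() returns int; str.split() returns list

int, list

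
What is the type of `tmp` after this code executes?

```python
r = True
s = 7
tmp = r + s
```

bool + int returns int (True is 1, so 1 + 7 = 8)

int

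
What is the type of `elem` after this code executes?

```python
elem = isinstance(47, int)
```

isinstance() returns bool

bool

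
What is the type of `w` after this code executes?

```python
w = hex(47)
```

hex() returns str representation

str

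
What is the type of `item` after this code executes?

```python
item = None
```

None has type NoneType

NoneType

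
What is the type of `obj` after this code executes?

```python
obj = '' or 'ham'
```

'or' returns first truthy value ('ham', which is str)

str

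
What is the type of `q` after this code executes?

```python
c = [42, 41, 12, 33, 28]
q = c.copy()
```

list.copy() returns list

list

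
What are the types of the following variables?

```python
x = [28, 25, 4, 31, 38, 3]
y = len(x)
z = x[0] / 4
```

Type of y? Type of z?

len() returns int; int / int returns float

int, float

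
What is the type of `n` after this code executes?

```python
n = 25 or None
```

'or' returns first truthy value (25, int)

int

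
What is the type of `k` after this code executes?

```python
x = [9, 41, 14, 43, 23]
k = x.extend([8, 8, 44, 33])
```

list.extend() returns None

NoneType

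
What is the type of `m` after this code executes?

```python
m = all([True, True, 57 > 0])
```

all() returns bool

bool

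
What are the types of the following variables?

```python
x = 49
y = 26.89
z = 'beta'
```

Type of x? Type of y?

x is int; y is float

int, float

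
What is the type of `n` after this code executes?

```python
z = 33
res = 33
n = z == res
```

Equality comparison returns bool

bool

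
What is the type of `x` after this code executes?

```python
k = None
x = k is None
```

'is' comparison returns bool

bool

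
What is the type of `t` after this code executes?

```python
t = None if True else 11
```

Ternary: condition is True, if branch (None) taken → NoneType

NoneType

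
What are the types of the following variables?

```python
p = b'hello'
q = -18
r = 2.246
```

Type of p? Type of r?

p is bytes; r is float

bytes, float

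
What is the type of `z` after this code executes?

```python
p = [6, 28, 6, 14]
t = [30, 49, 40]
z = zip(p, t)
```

zip() returns a zip iterator object

zip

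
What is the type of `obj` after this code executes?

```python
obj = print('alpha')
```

print() returns None

NoneType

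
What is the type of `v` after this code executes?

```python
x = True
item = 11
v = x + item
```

bool + int returns int (True is 1, so 1 + 11 = 12)

int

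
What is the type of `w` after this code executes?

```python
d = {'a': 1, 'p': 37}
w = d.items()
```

dict.items() returns a dict_items view

dict_items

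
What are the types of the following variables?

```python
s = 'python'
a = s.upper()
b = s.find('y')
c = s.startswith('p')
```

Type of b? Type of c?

str.find() returns int; str.startswith() returns bool

int, bool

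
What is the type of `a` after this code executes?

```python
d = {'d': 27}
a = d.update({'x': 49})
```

dict.update() returns None

NoneType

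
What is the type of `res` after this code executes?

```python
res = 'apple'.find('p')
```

str.find() returns int (index, or -1)

int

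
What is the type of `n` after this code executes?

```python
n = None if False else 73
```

Ternary: condition is False, else branch (73) taken → int

int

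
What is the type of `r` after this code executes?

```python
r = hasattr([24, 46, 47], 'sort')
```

hasattr() returns bool

bool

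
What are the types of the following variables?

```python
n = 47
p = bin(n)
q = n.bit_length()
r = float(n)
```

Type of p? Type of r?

bin() returns str; float() returns float

str, float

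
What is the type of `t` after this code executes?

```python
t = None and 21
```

'and' returns first falsy value (None)

NoneType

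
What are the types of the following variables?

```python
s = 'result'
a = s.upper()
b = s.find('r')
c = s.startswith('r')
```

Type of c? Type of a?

str.startswith() returns bool; str.upper() returns str

bool, str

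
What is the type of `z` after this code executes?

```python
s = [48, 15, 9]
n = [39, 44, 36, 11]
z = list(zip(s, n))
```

list(zip(...)) returns a list of tuples

list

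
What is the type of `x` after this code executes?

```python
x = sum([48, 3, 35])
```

sum() of ints returns int

int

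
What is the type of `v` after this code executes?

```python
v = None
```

None has type NoneType

NoneType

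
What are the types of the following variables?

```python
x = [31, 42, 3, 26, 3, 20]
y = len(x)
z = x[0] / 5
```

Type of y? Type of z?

len() returns int; int / int returns float

int, float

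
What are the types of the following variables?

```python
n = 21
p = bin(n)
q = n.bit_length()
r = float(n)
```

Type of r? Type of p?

float() returns float; bin() returns str

float, str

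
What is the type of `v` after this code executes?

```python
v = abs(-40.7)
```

abs() of float returns float

float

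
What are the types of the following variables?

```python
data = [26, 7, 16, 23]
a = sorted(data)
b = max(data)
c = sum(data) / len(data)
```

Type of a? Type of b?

sorted() returns list; max of ints returns int

list, int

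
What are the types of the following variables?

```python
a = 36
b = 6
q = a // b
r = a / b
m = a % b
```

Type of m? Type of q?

int % int returns int; int // int returns int

int, int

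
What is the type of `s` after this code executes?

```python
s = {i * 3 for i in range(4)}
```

A set comprehension {expr for x in iterable} produces a set

set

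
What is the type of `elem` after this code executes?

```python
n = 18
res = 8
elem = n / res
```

int / int always returns float in Python 3 (18 / 8 = 2.25)

float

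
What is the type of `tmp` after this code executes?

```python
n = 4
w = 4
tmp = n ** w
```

int ** positive int returns int (4 ** 4 = 256)

int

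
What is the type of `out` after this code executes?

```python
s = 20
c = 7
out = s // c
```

int // int returns int (20 // 7 = 2)

int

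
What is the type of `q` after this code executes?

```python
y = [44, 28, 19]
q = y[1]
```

Indexing a list of ints returns int (y[1] = 28)

int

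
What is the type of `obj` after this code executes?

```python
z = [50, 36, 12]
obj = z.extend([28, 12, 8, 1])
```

list.extend() returns None

NoneType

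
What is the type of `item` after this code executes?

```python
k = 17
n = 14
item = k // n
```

int // int returns int (17 // 14 = 1)

int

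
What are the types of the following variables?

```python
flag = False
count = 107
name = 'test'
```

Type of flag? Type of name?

flag is bool; name is str

bool, str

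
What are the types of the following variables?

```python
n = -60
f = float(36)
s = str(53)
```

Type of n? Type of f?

n is int; f is float

int, float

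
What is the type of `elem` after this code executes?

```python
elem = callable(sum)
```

callable() returns bool

bool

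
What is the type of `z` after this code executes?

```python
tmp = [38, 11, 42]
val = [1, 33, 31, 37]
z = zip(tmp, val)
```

zip() returns a zip iterator object

zip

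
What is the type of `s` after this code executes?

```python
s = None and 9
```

'and' returns first falsy value (None)

NoneType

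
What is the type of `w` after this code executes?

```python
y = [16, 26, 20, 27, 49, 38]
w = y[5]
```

Indexing a list of ints returns int (y[5] = 38)

int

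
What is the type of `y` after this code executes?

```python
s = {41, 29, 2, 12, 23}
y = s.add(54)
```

set.add() returns None (mutates in place)

NoneType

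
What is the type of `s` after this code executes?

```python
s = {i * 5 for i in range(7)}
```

A set comprehension {expr for x in iterable} produces a set

set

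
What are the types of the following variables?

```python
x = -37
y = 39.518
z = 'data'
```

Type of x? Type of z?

x is int; z is str

int, str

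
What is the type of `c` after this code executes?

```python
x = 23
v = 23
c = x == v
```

Equality comparison returns bool

bool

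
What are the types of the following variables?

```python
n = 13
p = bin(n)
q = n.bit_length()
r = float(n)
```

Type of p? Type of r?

bin() returns str; float() returns float

str, float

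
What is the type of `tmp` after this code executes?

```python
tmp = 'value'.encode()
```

str.encode() returns bytes

bytes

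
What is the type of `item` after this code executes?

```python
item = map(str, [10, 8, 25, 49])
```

map() returns a map iterator object

map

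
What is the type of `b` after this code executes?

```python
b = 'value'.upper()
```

str.upper() returns str

str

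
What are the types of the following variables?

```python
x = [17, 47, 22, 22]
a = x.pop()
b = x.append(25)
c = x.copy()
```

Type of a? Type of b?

list.pop() returns the element (int); list.append() returns None

int, NoneType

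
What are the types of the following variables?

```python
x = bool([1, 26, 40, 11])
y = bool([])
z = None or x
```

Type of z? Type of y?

None or <bool> returns the bool; bool() returns bool

bool, bool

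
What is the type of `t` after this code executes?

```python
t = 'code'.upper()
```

str.upper() returns str

str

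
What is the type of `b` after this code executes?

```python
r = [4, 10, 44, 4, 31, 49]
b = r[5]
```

Indexing a list of ints returns int (r[5] = 49)

int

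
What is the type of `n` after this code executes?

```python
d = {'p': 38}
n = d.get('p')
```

dict.get() returns the value (int) when key is found

int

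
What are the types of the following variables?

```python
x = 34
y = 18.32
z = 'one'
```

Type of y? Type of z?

y is float; z is str

float, str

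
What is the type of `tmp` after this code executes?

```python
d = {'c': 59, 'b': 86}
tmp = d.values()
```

.values() returns a dict_values view object

dict_values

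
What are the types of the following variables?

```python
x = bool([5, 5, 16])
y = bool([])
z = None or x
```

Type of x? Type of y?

bool() returns bool; bool() returns bool

bool, bool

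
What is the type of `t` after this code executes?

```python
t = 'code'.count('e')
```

str.count() returns int

int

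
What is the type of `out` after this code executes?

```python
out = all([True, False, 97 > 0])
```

all() returns bool

bool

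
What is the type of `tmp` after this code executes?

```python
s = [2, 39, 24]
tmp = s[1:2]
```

Slicing a list always returns a list

list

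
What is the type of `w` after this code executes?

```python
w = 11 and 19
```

'and' returns the last value when all truthy (19, which is int)

int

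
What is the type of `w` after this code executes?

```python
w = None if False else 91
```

Ternary: condition is False, else branch (91) taken → int

int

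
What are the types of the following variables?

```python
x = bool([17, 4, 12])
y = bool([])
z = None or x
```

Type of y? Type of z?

bool() returns bool; None or <bool> returns the bool

bool, bool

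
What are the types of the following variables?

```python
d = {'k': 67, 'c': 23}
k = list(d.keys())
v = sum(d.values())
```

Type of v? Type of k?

sum of int values returns int; list(...) returns list

int, list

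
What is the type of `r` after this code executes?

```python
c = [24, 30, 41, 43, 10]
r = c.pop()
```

list.pop() returns the popped element (int here)

int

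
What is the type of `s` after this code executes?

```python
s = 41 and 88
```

'and' returns the last value when all truthy (88, which is int)

int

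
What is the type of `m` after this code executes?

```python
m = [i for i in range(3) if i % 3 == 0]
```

A list comprehension [...] produces a list

list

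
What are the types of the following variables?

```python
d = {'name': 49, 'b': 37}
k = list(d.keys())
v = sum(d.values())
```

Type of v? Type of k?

sum of int values returns int; list(...) returns list

int, list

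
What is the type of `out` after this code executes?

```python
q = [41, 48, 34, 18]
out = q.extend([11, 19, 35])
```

list.extend() returns None

NoneType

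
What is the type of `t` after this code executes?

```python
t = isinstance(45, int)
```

isinstance() returns bool

bool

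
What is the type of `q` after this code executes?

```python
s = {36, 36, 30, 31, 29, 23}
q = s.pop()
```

Popping from a set of ints returns int

int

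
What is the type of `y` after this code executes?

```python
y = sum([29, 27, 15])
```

sum() of ints returns int

int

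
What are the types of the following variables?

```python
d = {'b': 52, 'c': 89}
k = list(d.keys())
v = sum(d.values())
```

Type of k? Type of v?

list(...) returns list; sum of int values returns int

list, int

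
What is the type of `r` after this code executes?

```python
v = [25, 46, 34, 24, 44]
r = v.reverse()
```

list.reverse() returns None

NoneType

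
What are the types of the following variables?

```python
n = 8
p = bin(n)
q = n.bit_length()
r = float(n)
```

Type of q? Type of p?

int.bit_length() returns int; bin() returns str

int, str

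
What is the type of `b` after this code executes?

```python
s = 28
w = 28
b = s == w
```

Equality comparison returns bool

bool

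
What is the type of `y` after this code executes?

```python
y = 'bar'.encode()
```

str.encode() returns bytes

bytes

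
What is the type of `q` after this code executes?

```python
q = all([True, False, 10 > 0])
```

all() returns bool

bool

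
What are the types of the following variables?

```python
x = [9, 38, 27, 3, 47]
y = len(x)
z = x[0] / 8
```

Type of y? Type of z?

len() returns int; int / int returns float

int, float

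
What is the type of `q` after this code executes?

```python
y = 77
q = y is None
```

'is' comparison returns bool

bool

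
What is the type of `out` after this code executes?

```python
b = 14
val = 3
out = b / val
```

int / int always returns float in Python 3 (14 / 3 = 4.66667)

float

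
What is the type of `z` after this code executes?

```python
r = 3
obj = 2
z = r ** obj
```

int ** positive int returns int (3 ** 2 = 9)

int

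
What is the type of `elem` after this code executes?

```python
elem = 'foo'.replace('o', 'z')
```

str.replace() returns str

str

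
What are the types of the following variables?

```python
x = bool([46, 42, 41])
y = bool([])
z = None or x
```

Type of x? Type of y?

bool() returns bool; bool() returns bool

bool, bool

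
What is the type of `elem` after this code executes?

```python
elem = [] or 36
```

'or' returns first truthy value (36, which is int)

int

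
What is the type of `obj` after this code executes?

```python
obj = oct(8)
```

oct() returns str representation

str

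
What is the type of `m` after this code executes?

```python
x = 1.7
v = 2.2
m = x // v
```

float // float returns float (floor division preserves float type)

float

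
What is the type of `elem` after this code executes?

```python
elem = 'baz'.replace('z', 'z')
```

str.replace() returns str

str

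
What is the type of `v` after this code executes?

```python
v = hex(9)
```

hex() returns str representation

str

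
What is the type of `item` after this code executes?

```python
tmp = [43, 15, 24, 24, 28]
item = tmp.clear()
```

list.clear() returns None

NoneType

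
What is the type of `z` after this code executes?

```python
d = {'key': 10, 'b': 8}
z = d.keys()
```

.keys() returns a dict_keys view object

dict_keys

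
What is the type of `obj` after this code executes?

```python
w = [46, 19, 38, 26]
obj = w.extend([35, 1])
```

list.extend() returns None

NoneType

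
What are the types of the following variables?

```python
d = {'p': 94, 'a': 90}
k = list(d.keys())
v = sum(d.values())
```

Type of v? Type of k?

sum of int values returns int; list(...) returns list

int, list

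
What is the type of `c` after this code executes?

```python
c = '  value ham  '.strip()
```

str.strip() returns str

str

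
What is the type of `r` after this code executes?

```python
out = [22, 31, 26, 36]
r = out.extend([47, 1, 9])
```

list.extend() returns None

NoneType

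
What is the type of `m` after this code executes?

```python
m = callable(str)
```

callable() returns bool

bool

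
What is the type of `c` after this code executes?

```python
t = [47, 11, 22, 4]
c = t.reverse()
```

list.reverse() returns None

NoneType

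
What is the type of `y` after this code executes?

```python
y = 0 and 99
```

'and' returns the first falsy value (0, which is int)

int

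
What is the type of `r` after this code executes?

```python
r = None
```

None has type NoneType

NoneType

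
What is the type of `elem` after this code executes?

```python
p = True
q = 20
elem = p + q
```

bool + int returns int (True is 1, so 1 + 20 = 21)

int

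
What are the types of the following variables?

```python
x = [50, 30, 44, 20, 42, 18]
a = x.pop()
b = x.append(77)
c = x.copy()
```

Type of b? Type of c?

list.append() returns None; list.copy() returns list

NoneType, list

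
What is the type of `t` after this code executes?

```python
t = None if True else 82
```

Ternary: condition is True, if branch (None) taken → NoneType

NoneType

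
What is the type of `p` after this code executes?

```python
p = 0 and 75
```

'and' returns the first falsy value (0, which is int)

int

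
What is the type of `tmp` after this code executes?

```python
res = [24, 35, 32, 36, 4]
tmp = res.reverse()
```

list.reverse() returns None

NoneType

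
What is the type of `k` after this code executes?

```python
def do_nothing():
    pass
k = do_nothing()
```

A function with no return statement returns None

NoneType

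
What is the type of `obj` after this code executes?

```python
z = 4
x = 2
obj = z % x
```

int % int returns int (4 % 2 = 0)

int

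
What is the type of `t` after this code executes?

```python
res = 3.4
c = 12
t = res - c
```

float - int returns float (3.4 - 12 = -8.6)

float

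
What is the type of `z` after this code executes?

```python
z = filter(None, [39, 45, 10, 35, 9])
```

filter() returns a filter iterator object

filter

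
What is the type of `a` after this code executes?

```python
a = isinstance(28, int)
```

isinstance() returns bool

bool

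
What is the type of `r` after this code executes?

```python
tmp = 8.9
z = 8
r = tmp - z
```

float - int returns float (8.9 - 8 = 0.9)

float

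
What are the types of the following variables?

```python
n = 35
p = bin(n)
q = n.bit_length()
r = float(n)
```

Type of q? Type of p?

int.bit_length() returns int; bin() returns str

int, str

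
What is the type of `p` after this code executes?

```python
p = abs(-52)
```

abs() of int returns int

int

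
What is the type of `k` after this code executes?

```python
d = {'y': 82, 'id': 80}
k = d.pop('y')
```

dict.pop() returns the value (int)

int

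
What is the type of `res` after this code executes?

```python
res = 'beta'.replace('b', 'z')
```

str.replace() returns str

str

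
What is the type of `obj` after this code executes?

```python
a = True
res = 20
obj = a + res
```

bool + int returns int (True is 1, so 1 + 20 = 21)

int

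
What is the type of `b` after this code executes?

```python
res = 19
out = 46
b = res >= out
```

Comparison operators return bool

bool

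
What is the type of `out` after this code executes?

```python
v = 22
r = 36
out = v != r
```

Comparison operators return bool

bool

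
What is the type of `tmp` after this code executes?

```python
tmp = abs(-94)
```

abs() of int returns int

int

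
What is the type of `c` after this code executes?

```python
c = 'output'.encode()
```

str.encode() returns bytes

bytes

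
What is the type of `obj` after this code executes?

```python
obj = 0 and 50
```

'and' returns the first falsy value (0, which is int)

int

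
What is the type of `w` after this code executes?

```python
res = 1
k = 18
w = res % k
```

int % int returns int (1 % 18 = 1)

int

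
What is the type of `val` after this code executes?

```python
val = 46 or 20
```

'or' returns the first truthy value (46, which is int)

int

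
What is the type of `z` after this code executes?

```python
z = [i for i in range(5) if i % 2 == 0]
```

A list comprehension [...] produces a list

list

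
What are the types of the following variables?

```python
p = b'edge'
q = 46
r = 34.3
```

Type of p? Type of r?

p is bytes; r is float

bytes, float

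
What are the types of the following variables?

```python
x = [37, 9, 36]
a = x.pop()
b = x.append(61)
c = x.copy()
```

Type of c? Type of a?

list.copy() returns list; list.pop() returns the element (int)

list, int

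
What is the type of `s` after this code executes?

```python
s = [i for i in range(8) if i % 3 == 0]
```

A list comprehension [...] produces a list

list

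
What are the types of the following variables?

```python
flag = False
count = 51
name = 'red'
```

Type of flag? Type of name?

flag is bool; name is str

bool, str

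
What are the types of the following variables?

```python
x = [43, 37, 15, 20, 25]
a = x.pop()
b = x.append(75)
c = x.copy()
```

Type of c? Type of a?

list.copy() returns list; list.pop() returns the element (int)

list, int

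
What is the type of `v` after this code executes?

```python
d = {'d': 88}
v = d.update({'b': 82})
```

dict.update() returns None

NoneType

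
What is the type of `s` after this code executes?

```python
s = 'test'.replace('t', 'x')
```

str.replace() returns str

str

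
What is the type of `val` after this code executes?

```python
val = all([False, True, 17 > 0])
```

all() returns bool

bool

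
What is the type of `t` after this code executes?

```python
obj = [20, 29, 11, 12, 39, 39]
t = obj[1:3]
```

Slicing a list always returns a list

list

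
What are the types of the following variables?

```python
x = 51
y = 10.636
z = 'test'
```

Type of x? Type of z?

x is int; z is str

int, str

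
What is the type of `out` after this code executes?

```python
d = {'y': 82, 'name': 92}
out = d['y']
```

Accessing dict[str, int] with key 'y' returns int value 82

int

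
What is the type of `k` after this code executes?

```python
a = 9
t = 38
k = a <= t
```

Comparison operators return bool

bool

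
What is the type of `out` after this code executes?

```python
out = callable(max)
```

callable() returns bool

bool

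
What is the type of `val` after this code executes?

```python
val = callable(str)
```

callable() returns bool

bool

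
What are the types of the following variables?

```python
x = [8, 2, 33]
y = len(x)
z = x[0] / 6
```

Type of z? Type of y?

int / int returns float; len() returns int

float, int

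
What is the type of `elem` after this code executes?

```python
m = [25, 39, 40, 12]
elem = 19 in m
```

'in' operator returns bool

bool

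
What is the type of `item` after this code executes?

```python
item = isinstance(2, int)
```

isinstance() returns bool

bool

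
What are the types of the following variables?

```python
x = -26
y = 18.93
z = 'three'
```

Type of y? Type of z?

y is float; z is str

float, str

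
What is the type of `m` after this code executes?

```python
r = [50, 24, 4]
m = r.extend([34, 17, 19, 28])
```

list.extend() returns None

NoneType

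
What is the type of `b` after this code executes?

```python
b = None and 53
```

'and' returns first falsy value (None)

NoneType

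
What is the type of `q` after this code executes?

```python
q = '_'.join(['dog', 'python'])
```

str.join() returns str

str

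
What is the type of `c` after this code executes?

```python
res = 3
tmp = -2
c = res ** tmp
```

int ** negative int returns float

float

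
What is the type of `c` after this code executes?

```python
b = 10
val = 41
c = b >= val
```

Comparison operators return bool

bool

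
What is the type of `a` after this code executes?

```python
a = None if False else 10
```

Ternary: condition is False, else branch (10) taken → int

int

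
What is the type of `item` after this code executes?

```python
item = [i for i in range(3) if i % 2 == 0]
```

A list comprehension [...] produces a list

list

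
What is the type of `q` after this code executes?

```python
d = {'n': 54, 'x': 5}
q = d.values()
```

.values() returns a dict_values view object

dict_values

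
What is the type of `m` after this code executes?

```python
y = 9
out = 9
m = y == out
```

Equality comparison returns bool

bool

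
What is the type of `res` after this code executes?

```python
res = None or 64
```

'or' with None returns the other value (64, int)

int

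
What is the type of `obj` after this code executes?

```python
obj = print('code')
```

print() returns None

NoneType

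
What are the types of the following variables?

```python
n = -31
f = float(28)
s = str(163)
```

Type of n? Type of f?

n is int; f is float

int, float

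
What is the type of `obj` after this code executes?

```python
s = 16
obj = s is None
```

'is' comparison returns bool

bool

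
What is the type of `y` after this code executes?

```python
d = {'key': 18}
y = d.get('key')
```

dict.get() returns the value (int) when key is found

int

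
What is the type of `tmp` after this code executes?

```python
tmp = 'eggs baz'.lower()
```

str.lower() returns str

str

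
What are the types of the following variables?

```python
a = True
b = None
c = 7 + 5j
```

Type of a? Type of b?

a is bool; b is NoneType

bool, NoneType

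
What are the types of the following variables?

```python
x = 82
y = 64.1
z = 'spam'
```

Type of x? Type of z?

x is int; z is str

int, str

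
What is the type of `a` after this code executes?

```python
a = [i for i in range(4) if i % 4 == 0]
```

A list comprehension [...] produces a list

list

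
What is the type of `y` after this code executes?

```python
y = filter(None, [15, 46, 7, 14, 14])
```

filter() returns a filter iterator object

filter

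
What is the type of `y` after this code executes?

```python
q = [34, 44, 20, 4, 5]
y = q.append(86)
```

list.append() returns None (mutates in place)

NoneType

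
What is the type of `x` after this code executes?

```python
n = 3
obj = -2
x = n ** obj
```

int ** negative int returns float

float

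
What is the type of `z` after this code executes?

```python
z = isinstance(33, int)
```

isinstance() returns bool

bool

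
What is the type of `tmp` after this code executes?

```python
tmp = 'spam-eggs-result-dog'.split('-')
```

str.split() returns list

list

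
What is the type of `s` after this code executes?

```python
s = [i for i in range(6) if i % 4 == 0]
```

A list comprehension [...] produces a list

list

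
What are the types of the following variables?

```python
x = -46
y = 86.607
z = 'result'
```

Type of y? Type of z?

y is float; z is str

float, str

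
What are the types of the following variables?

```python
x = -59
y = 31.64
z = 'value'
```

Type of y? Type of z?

y is float; z is str

float, str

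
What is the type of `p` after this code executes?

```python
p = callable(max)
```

callable() returns bool

bool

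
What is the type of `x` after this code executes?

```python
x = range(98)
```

range() returns a range object

range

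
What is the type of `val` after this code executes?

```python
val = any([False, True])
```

any() returns bool

bool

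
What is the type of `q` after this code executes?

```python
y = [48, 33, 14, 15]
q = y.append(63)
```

list.append() returns None (mutates in place)

NoneType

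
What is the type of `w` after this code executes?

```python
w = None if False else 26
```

Ternary: condition is False, else branch (26) taken → int

int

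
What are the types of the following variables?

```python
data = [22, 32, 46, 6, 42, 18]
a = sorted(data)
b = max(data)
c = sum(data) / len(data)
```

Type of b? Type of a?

max of ints returns int; sorted() returns list

int, list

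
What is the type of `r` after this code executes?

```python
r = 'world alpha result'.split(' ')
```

str.split() returns list

list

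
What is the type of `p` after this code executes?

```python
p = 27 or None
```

'or' returns first truthy value (27, int)

int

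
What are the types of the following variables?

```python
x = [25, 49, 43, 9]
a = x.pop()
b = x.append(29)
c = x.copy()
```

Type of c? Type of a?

list.copy() returns list; list.pop() returns the element (int)

list, int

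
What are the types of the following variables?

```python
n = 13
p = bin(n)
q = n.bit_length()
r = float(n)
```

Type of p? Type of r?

bin() returns str; float() returns float

str, float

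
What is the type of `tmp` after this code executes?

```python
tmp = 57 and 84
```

'and' returns the last value when all truthy (84, which is int)

int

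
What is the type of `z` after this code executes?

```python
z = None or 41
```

'or' with None returns the other value (41, int)

int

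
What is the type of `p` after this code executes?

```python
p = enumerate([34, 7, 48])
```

enumerate() returns an enumerate iterator object

enumerate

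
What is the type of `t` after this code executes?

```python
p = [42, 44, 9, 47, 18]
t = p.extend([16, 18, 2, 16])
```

list.extend() returns None

NoneType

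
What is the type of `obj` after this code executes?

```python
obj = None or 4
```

'or' with None returns the other value (4, int)

int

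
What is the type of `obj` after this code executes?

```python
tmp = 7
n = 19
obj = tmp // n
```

int // int returns int (7 // 19 = 0)

int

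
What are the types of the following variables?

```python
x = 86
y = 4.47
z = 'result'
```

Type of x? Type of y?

x is int; y is float

int, float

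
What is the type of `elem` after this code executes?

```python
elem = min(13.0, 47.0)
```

min() of floats returns float

float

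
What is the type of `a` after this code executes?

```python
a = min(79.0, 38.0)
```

min() of floats returns float

float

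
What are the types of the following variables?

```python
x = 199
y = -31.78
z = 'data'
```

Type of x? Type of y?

x is int; y is float

int, float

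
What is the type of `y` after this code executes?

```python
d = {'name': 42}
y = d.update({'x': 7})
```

dict.update() returns None

NoneType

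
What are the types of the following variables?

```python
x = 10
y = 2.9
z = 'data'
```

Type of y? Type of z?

y is float; z is str

float, str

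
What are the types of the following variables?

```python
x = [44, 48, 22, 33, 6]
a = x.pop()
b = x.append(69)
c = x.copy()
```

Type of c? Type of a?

list.copy() returns list; list.pop() returns the element (int)

list, int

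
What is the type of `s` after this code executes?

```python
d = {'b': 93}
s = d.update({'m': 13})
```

dict.update() returns None

NoneType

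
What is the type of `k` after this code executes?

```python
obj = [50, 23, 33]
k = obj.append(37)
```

list.append() returns None (mutates in place)

NoneType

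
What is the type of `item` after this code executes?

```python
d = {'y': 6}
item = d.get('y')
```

dict.get() returns the value (int) when key is found

int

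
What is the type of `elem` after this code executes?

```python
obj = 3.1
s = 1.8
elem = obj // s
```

float // float returns float (floor division preserves float type)

float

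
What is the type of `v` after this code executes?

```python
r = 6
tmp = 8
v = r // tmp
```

int // int returns int (6 // 8 = 0)

int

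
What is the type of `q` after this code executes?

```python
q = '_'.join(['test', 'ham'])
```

str.join() returns str

str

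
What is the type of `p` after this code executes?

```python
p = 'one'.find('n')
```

str.find() returns int (index, or -1)

int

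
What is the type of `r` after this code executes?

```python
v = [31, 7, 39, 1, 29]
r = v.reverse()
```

list.reverse() returns None

NoneType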